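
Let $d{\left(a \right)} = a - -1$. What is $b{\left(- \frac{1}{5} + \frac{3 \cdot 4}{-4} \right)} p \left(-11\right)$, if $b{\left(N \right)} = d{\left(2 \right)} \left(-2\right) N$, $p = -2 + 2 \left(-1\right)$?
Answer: $\frac{4224}{5} \approx 844.8$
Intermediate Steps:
$d{\left(a \right)} = 1 + a$ ($d{\left(a \right)} = a + 1 = 1 + a$)
$p = -4$ ($p = -2 - 2 = -4$)
$b{\left(N \right)} = - 6 N$ ($b{\left(N \right)} = \left(1 + 2\right) \left(-2\right) N = 3 \left(-2\right) N = - 6 N$)
$b{\left(- \frac{1}{5} + \frac{3 \cdot 4}{-4} \right)} p \left(-11\right) = - 6 \left(- \frac{1}{5} + \frac{3 \cdot 4}{-4}\right) \left(-4\right) \left(-11\right) = - 6 \left(\left(-1\right) \frac{1}{5} + 12 \left(- \frac{1}{4}\right)\right) \left(-4\right) \left(-11\right) = - 6 \left(- \frac{1}{5} - 3\right) \left(-4\right) \left(-11\right) = \left(-6\right) \left(- \frac{16}{5}\right) \left(-4\right) \left(-11\right) = \frac{96}{5} \left(-4\right) \left(-11\right) = \left(- \frac{384}{5}\right) \left(-11\right) = \frac{4224}{5}$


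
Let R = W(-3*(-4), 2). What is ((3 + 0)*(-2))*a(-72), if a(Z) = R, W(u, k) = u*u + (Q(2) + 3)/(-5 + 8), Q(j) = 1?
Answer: -872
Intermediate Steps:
W(u, k) = 4/3 + u**2 (W(u, k) = u*u + (1 + 3)/(-5 + 8) = u**2 + 4/3 = 4/3 + u**2)
R = 436/3 (R = 4/3 + (-3*(-4))**2 = 4/3 + 12**2 = 4/3 + 144 = 436/3 ≈ 145.33)
a(Z) = 436/3
((3 + 0)*(-2))*a(-72) = ((3 + 0)*(-2))*(436/3) = (3*(-2))*(436/3) = -6*436/3 = -872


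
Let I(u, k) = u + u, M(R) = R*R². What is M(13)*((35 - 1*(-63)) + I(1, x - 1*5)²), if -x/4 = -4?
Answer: 224094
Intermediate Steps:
x = 16 (x = -4*(-4) = 16)
M(R) = R³
I(u, k) = 2*u
M(13)*((35 - 1*(-63)) + I(1, x - 1*5)²) = 13³*((35 - 1*(-63)) + (2*1)²) = 2197*((35 + 63) + 2²) = 2197*(98 + 4) = 2197*102 = 224094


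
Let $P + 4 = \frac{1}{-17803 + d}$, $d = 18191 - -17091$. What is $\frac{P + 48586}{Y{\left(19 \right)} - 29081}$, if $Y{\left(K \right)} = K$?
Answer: $- \frac{849164779}{507974698} \approx -1.6717$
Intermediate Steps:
$d = 35282$ ($d = 18191 + 17091 = 35282$)
$P = - \frac{69915}{17479}$ ($P = -4 + \frac{1}{-17803 + 35282} = -4 + \frac{1}{17479} = - \frac{69915}{17479} \approx -3.9999$)
$\frac{P + 48586}{Y{\left(19 \right)} - 29081} = \frac{- \frac{69915}{17479} + 48586}{19 - 29081} = \frac{849164779}{17479 \left(-29062\right)} = \frac{849164779}{17479} \left(- \frac{1}{29062}\right) = - \frac{849164779}{507974698}$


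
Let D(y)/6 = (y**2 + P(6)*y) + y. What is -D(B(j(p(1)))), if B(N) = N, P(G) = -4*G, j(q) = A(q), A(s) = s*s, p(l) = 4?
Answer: 672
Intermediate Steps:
A(s) = s**2
j(q) = q**2
D(y) = -138*y + 6*y**2 (D(y) = 6*((y**2 + (-4*6)*y) + y) = 6*((y**2 - 24*y) + y) = 6*(y**2 - 23*y) = -138*y + 6*y**2)
-D(B(j(p(1)))) = -6*4**2*(-23 + 4**2) = -6*16*(-23 + 16) = -6*16*(-7) = -1*(-672) = 672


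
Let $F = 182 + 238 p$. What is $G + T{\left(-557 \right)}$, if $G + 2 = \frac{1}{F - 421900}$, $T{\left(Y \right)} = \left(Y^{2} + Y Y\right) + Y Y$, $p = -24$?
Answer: $\frac{397828335349}{427430} \approx 9.3075 \cdot 10^{5}$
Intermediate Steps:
$F = -5530$ ($F = 182 + 238 \left(-24\right) = 182 - 5712 = -5530$)
$T{\left(Y \right)} = 3 Y^{2}$ ($T{\left(Y \right)} = \left(Y^{2} + Y^{2}\right) + Y^{2} = 2 Y^{2} + Y^{2} = 3 Y^{2}$)
$G = - \frac{854861}{427430}$ ($G = -2 + \frac{1}{-5530 - 421900} = -2 + \frac{1}{-427430} = -2 - \frac{1}{427430} = - \frac{854861}{427430} \approx -2.0$)
$G + T{\left(-557 \right)} = - \frac{854861}{427430} + 3 \left(-557\right)^{2} = - \frac{854861}{427430} + 3 \cdot 310249 = - \frac{854861}{427430} + 930747 = \frac{397828335349}{427430}$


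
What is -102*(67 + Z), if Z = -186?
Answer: 12138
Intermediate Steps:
-102*(67 + Z) = -102*(67 - 186) = -102*(-119) = 12138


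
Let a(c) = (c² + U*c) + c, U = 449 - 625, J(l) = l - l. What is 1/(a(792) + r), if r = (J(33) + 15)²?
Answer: 1/488889 ≈ 2.0455e-6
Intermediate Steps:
J(l) = 0
U = -176
r = 225 (r = (0 + 15)² = 15² = 225)
a(c) = c² - 175*c (a(c) = (c² - 176*c) + c = c² - 175*c)
1/(a(792) + r) = 1/(792*(-175 + 792) + 225) = 1/(792*617 + 225) = 1/(488664 + 225) = 1/488889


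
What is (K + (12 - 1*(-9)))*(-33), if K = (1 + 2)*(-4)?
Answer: -297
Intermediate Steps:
K = -12 (K = 3*(-4) = -12)
(K + (12 - 1*(-9)))*(-33) = (-12 + (12 - 1*(-9)))*(-33) = (-12 + (12 + 9))*(-33) = (-12 + 21)*(-33) = 9*(-33) = -297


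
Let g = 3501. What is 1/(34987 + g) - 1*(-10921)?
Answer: 420327449/38488 ≈ 10921.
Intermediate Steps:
1/(34987 + g) - 1*(-10921) = 1/(34987 + 3501) - 1*(-10921) = 1/38488 + 10921 = 420327449/38488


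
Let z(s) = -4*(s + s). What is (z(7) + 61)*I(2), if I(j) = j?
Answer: 10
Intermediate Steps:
z(s) = -8*s
(z(7) + 61)*I(2) = (-8*7 + 61)*2 = (-56 + 61)*2 = 5*2 = 10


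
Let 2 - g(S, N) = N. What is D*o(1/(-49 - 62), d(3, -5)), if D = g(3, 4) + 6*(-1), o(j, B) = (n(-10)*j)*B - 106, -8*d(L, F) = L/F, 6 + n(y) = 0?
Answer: 156874/185 ≈ 847.97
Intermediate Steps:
n(y) = -6 (n(y) = -6 + 0 = -6)
g(S, N) = 2 - N
d(L, F) = -L/(8*F)
o(j, B) = -106 - 6*B*j (o(j, B) = (-6*j)*B - 106 = -6*B*j - 106 = -106 - 6*B*j)
D = -8 (D = (2 - 1*4) + 6*(-1) = (2 - 4) - 6 = -2 - 6 = -8)
D*o(1/(-49 - 62), d(3, -5)) = -8*(-106 - 6*(-⅛*3/(-5))/(-49 - 62)) = -8*(-106 - 6*(-⅛*3*(-⅕))/(-111)) = -8*(-106 - 6*3/40*(-1/111)) = -8*(-106 + 3/740) = -8*(-78437/740) = 156874/185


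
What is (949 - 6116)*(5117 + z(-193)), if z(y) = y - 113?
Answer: -24858437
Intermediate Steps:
z(y) = -113 + y
(949 - 6116)*(5117 + z(-193)) = (949 - 6116)*(5117 + (-113 - 193)) = -5167*(5117 - 306) = -5167*4811 = -24858437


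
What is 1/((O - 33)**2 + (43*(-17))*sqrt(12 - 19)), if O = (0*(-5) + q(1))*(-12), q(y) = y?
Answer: 2025/7841152 + 731*I*sqrt(7)/7841152 ≈ 0.00025825 + 0.00024665*I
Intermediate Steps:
O = -12 (O = (0*(-5) + 1)*(-12) = (0 + 1)*(-12) = 1*(-12) = -12)
1/((O - 33)**2 + (43*(-17))*sqrt(12 - 19)) = 1/((-12 - 33)**2 + (43*(-17))*sqrt(12 - 19)) = 1/((-45)**2 - 731*I*sqrt(7)) = 1/(2025 - 731*I*sqrt(7))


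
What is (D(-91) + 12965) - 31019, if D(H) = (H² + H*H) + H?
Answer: -1583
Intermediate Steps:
D(H) = H + 2*H² (D(H) = (H² + H²) + H = 2*H² + H = H + 2*H²)
(D(-91) + 12965) - 31019 = (-91*(1 + 2*(-91)) + 12965) - 31019 = (-91*(1 - 182) + 12965) - 31019 = (-91*(-181) + 12965) - 31019 = (16471 + 12965) - 31019 = 29436 - 31019 = -1583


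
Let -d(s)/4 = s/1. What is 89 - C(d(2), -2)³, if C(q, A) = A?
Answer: 97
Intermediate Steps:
d(s) = -4*s (d(s) = -4*s/1 = -4*s)
89 - C(d(2), -2)³ = 89 - 1*(-2)³ = 89 - 1*(-8) = 89 + 8 = 97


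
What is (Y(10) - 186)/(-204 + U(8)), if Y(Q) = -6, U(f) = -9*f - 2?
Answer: 96/139 ≈ 0.69065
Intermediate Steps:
U(f) = -2 - 9*f
(Y(10) - 186)/(-204 + U(8)) = (-6 - 186)/(-204 + (-2 - 9*8)) = -192/(-204 + (-2 - 72)) = -192/(-204 - 74) = -192/(-278) = -192*(-1/278) = 96/139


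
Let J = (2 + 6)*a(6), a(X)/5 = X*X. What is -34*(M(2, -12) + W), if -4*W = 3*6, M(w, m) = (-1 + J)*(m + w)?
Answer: 489413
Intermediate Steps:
a(X) = 5*X**2 (a(X) = 5*(X*X) = 5*X**2)
J = 1440 (J = (2 + 6)*(5*6**2) = 8*(5*36) = 8*180 = 1440)
M(w, m) = 1439*m + 1439*w (M(w, m) = (-1 + 1440)*(m + w) = 1439*(m + w) = 1439*m + 1439*w)
W = -9/2 (W = -3*6/4 = -1/4*18 = -9/2 ≈ -4.5000)
-34*(M(2, -12) + W) = -34*((1439*(-12) + 1439*2) - 9/2) = -34*((-17268 + 2878) - 9/2) = -34*(-14390 - 9/2) = -34*(-28789/2) = 489413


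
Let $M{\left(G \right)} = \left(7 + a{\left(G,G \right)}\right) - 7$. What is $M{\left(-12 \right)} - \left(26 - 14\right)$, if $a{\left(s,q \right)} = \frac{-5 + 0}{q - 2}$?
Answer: $- \frac{163}{14} \approx -11.643$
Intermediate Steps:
$a{\left(s,q \right)} = - \frac{5}{-2 + q}$
$M{\left(G \right)} = - \frac{5}{-2 + G}$ ($M{\left(G \right)} = \left(7 - \frac{5}{-2 + G}\right) - 7 = - \frac{5}{-2 + G}$)
$M{\left(-12 \right)} - \left(26 - 14\right) = - \frac{5}{-2 - 12} - \left(26 - 14\right) = - \frac{5}{-14} - \left(26 - 14\right) = \left(-5\right) \left(- \frac{1}{14}\right) - 12 = \frac{5}{14} - 12 = - \frac{163}{14}$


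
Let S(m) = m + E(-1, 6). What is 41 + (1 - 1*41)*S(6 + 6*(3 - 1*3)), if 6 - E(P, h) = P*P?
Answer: -399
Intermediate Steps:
E(P, h) = 6 - P² (E(P, h) = 6 - P*P = 6 - P²)
S(m) = 5 + m (S(m) = m + (6 - 1*(-1)²) = m + (6 - 1*1) = m + (6 - 1) = m + 5 = 5 + m)
41 + (1 - 1*41)*S(6 + 6*(3 - 1*3)) = 41 + (1 - 1*41)*(5 + (6 + 6*(3 - 1*3))) = 41 + (1 - 41)*(5 + (6 + 6*(3 - 3))) = 41 - 40*(5 + (6 + 6*0)) = 41 - 40*(5 + (6 + 0)) = 41 - 40*(5 + 6) = 41 - 40*11 = 41 - 440 = -399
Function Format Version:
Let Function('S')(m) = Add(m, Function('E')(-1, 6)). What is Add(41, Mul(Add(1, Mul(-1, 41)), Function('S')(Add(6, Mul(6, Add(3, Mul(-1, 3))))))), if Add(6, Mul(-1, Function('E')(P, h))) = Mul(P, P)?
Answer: -399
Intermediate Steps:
Function('E')(P, h) = Add(6, Mul(-1, Pow(P, 2))) (Function('E')(P, h) = Add(6, Mul(-1, Mul(P, P))) = Add(6, Mul(-1, Pow(P, 2))))
Function('S')(m) = Add(5, m) (Function('S')(m) = Add(m, Add(6, Mul(-1, Pow(-1, 2)))) = Add(m, Add(6, Mul(-1, 1))) = Add(m, Add(6, -1)) = Add(m, 5) = Add(5, m))
Add(41, Mul(Add(1, Mul(-1, 41)), Function('S')(Add(6, Mul(6, Add(3, Mul(-1, 3))))))) = Add(41, Mul(Add(1, Mul(-1, 41)), Add(5, Add(6, Mul(6, Add(3, Mul(-1, 3))))))) = Add(41, Mul(Add(1, -41), Add(5, Add(6, Mul(6, Add(3, -3)))))) = Add(41, Mul(-40, Add(5, Add(6, Mul(6, 0))))) = Add(41, Mul(-40, Add(5, Add(6, 0)))) = Add(41, Mul(-40, Add(5, 6))) = Add(41, Mul(-40, 11)) = Add(41, -440) = -399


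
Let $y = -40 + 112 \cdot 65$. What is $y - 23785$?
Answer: $-16545$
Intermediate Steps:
$y = 7240$ ($y = -40 + 7280 = 7240$)
$y - 23785 = 7240 - 23785 = -16545$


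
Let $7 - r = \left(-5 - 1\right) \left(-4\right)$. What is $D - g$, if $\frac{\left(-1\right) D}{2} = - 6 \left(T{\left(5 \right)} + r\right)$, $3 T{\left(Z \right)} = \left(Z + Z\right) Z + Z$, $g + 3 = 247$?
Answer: $-228$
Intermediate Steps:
$g = 244$ ($g = -3 + 247 = 244$)
$r = -17$ ($r = 7 - \left(-5 - 1\right) \left(-4\right) = 7 - \left(-6\right) \left(-4\right) = 7 - 24 = -17$)
$T{\left(Z \right)} = \frac{Z}{3} + \frac{2 Z^{2}}{3}$ ($T{\left(Z \right)} = \frac{\left(Z + Z\right) Z + Z}{3} = \frac{2 Z Z + Z}{3} = \frac{2 Z^{2} + Z}{3} = \frac{Z + 2 Z^{2}}{3} = \frac{Z}{3} + \frac{2 Z^{2}}{3}$)
$D = 16$ ($D = - 2 \left(- 6 \left(\frac{1}{3} \cdot 5 \left(1 + 2 \cdot 5\right) - 17\right)\right) = - 2 \left(- 6 \left(\frac{1}{3} \cdot 5 \left(1 + 10\right) - 17\right)\right) = - 2 \left(- 6 \left(\frac{1}{3} \cdot 5 \cdot 11 - 17\right)\right) = - 2 \left(- 6 \left(\frac{55}{3} - 17\right)\right) = - 2 \left(\left(-6\right) \frac{4}{3}\right) = \left(-2\right) \left(-8\right) = 16$)
$D - g = 16 - 244 = -228$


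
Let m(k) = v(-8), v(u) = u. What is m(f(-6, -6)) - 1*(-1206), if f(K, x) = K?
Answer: 1198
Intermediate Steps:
m(k) = -8
m(f(-6, -6)) - 1*(-1206) = -8 - 1*(-1206) = -8 + 1206 = 1198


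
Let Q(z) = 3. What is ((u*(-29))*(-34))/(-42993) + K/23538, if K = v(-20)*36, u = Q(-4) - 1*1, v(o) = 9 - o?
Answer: -15022/9921267 ≈ -0.0015141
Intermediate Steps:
u = 2 (u = 3 - 1*1 = 3 - 1 = 2)
K = 1044 (K = (9 - 1*(-20))*36 = (9 + 20)*36 = 29*36 = 1044)
((u*(-29))*(-34))/(-42993) + K/23538 = ((2*(-29))*(-34))/(-42993) + 1044/23538 = -58*(-34)*(-1/42993) + 1044*(1/23538) = 1972*(-1/42993) + 174/3923 = -116/2529 + 174/3923 = -15022/9921267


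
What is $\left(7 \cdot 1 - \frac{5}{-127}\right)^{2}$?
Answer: $\frac{799236}{16129} \approx 49.553$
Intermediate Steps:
$\left(7 \cdot 1 - \frac{5}{-127}\right)^{2} = \left(7 - - \frac{5}{127}\right)^{2} = \left(7 + \frac{5}{127}\right)^{2} = \left(\frac{894}{127}\right)^{2} = \frac{799236}{16129}$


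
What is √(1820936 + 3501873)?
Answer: √5322809 ≈ 2307.1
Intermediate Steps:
√(1820936 + 3501873) = √5322809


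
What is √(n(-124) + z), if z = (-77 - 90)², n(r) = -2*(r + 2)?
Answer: √28133 ≈ 167.73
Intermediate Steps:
n(r) = -4 - 2*r (n(r) = -2*(2 + r) = -4 - 2*r)
z = 27889 (z = (-167)² = 27889)
√(n(-124) + z) = √((-4 - 2*(-124)) + 27889) = √((-4 + 248) + 27889) = √(244 + 27889) = √28133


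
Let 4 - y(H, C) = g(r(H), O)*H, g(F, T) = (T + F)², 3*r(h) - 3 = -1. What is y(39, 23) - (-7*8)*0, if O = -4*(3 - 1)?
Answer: -6280/3 ≈ -2093.3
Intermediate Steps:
r(h) = ⅔ (r(h) = 1 + (⅓)*(-1) = 1 - ⅓ = ⅔)
O = -8 (O = -4*2 = -8)
g(F, T) = (F + T)²
y(H, C) = 4 - 484*H/9 (y(H, C) = 4 - (⅔ - 8)²*H = 4 - (-22/3)²*H = 4 - 484*H/9)
y(39, 23) - (-7*8)*0 = (4 - 484/9*39) - (-7*8)*0 = (4 - 6292/3) - (-56)*0 = -6280/3 - 1*0 = -6280/3 + 0 = -6280/3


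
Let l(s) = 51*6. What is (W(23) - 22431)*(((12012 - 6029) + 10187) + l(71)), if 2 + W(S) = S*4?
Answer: -368090316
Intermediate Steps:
l(s) = 306
W(S) = -2 + 4*S (W(S) = -2 + S*4 = -2 + 4*S)
(W(23) - 22431)*(((12012 - 6029) + 10187) + l(71)) = ((-2 + 4*23) - 22431)*(((12012 - 6029) + 10187) + 306) = ((-2 + 92) - 22431)*((5983 + 10187) + 306) = (90 - 22431)*(16170 + 306) = -22341*16476 = -368090316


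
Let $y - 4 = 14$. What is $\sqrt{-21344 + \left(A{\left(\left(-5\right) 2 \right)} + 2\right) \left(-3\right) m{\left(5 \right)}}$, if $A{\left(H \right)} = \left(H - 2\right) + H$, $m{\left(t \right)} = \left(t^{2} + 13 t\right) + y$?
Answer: $4 i \sqrt{929} \approx 121.92 i$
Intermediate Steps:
$y = 18$ ($y = 4 + 14 = 18$)
$m{\left(t \right)} = 18 + t^{2} + 13 t$ ($m{\left(t \right)} = \left(t^{2} + 13 t\right) + 18 = 18 + t^{2} + 13 t$)
$A{\left(H \right)} = -2 + 2 H$ ($A{\left(H \right)} = \left(-2 + H\right) + H = -2 + 2 H$)
$\sqrt{-21344 + \left(A{\left(\left(-5\right) 2 \right)} + 2\right) \left(-3\right) m{\left(5 \right)}} = \sqrt{-21344 + \left(\left(-2 + 2 \left(\left(-5\right) 2\right)\right) + 2\right) \left(-3\right) \left(18 + 5^{2} + 13 \cdot 5\right)} = \sqrt{-21344 + \left(\left(-2 + 2 \left(-10\right)\right) + 2\right) \left(-3\right) \left(18 + 25 + 65\right)} = \sqrt{-21344 + \left(\left(-2 - 20\right) + 2\right) \left(-3\right) 108} = \sqrt{-21344 + \left(-22 + 2\right) \left(-3\right) 108} = \sqrt{-21344 + \left(-20\right) \left(-3\right) 108} = \sqrt{-21344 + 60 \cdot 108} = \sqrt{-21344 + 6480} = \sqrt{-14864} = 4 i \sqrt{929}$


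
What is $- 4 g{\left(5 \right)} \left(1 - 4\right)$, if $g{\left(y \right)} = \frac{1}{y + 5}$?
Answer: $\frac{6}{5} \approx 1.2$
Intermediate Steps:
$g{\left(y \right)} = \frac{1}{5 + y}$
$- 4 g{\left(5 \right)} \left(1 - 4\right) = - \frac{4}{5 + 5} \left(1 - 4\right) = - \frac{4}{10} \left(-3\right) = \left(-4\right) \frac{1}{10} \left(-3\right) = \left(- \frac{2}{5}\right) \left(-3\right) = \frac{6}{5}$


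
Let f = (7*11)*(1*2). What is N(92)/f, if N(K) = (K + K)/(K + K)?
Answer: 1/154 ≈ 0.0064935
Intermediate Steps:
N(K) = 1 (N(K) = (2*K)/((2*K)) = (2*K)*(1/(2*K)) = 1)
f = 154 (f = 77*2 = 154)
N(92)/f = 1/154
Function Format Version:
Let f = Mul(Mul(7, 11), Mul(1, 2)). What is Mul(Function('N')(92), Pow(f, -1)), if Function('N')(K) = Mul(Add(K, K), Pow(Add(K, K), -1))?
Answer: Rational(1, 154) ≈ 0.0064935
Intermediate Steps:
Function('N')(K) = 1 (Function('N')(K) = Mul(Mul(2, K), Pow(Mul(2, K), -1)) = Mul(Mul(2, K), Mul(Rational(1, 2), Pow(K, -1))) = 1)
f = 154 (f = Mul(77, 2) = 154)
Mul(Function('N')(92), Pow(f, -1)) = Mul(1, Pow(154, -1)) = Mul(1, Rational(1, 154)) = Rational(1, 154)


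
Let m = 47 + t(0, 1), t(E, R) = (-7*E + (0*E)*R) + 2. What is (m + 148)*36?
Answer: 7092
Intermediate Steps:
t(E, R) = 2 - 7*E (t(E, R) = (-7*E + 0*R) + 2 = (-7*E + 0) + 2 = -7*E + 2 = 2 - 7*E)
m = 49 (m = 47 + (2 - 7*0) = 47 + (2 + 0) = 47 + 2 = 49)
(m + 148)*36 = (49 + 148)*36 = 197*36 = 7092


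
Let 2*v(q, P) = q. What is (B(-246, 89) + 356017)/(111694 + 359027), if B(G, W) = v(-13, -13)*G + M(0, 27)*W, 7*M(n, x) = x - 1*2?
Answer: 835179/1098349 ≈ 0.76040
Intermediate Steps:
v(q, P) = q/2
M(n, x) = -2/7 + x/7 (M(n, x) = (x - 1*2)/7 = (x - 2)/7 = (-2 + x)/7 = -2/7 + x/7)
B(G, W) = -13*G/2 + 25*W/7 (B(G, W) = ((1/2)*(-13))*G + (-2/7 + (1/7)*27)*W = -13*G/2 + (-2/7 + 27/7)*W = -13*G/2 + 25*W/7)
(B(-246, 89) + 356017)/(111694 + 359027) = ((-13/2*(-246) + (25/7)*89) + 356017)/(111694 + 359027) = ((1599 + 2225/7) + 356017)/470721 = (13418/7 + 356017)*(1/470721) = (2505537/7)*(1/470721) = 835179/1098349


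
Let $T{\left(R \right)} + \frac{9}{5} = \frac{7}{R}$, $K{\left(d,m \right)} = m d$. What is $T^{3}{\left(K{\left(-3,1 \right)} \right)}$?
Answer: $- \frac{238328}{3375} \approx -70.616$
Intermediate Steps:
$K{\left(d,m \right)} = d m$
$T{\left(R \right)} = - \frac{9}{5} + \frac{7}{R}$
$T^{3}{\left(K{\left(-3,1 \right)} \right)} = \left(- \frac{9}{5} + \frac{7}{\left(-3\right) 1}\right)^{3} = \left(- \frac{9}{5} + \frac{7}{-3}\right)^{3} = \left(- \frac{9}{5} + 7 \left(- \frac{1}{3}\right)\right)^{3} = \left(- \frac{9}{5} - \frac{7}{3}\right)^{3} = \left(- \frac{62}{15}\right)^{3} = - \frac{238328}{3375}$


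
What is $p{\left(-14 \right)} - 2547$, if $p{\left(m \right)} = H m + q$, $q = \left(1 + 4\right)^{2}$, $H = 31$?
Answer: $-2956$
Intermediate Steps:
$q = 25$ ($q = 5^{2} = 25$)
$p{\left(m \right)} = 25 + 31 m$ ($p{\left(m \right)} = 31 m + 25 = 25 + 31 m$)
$p{\left(-14 \right)} - 2547 = \left(25 + 31 \left(-14\right)\right) - 2547 = \left(25 - 434\right) - 2547 = -409 - 2547 = -2956$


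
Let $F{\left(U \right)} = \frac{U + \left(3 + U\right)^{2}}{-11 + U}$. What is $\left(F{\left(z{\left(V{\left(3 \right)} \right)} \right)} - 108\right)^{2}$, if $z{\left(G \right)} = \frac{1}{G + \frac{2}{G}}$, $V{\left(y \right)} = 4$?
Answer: $\frac{9052190449}{762129} \approx 11878.0$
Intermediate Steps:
$F{\left(U \right)} = \frac{U + \left(3 + U\right)^{2}}{-11 + U}$
$\left(F{\left(z{\left(V{\left(3 \right)} \right)} \right)} - 108\right)^{2} = \left(\frac{\frac{4}{2 + 4^{2}} + \left(3 + \frac{4}{2 + 4^{2}}\right)^{2}}{-11 + \frac{4}{2 + 4^{2}}} - 108\right)^{2} = \left(\frac{\frac{4}{2 + 16} + \left(3 + \frac{4}{2 + 16}\right)^{2}}{-11 + \frac{4}{2 + 16}} - 108\right)^{2} = \left(\frac{\frac{4}{18} + \left(3 + \frac{4}{18}\right)^{2}}{-11 + \frac{4}{18}} - 108\right)^{2} = \left(\frac{4 \cdot \frac{1}{18} + \left(3 + 4 \cdot \frac{1}{18}\right)^{2}}{-11 + 4 \cdot \frac{1}{18}} - 108\right)^{2} = \left(\frac{\frac{2}{9} + \left(3 + \frac{2}{9}\right)^{2}}{-11 + \frac{2}{9}} - 108\right)^{2} = \left(\frac{\frac{2}{9} + \left(\frac{29}{9}\right)^{2}}{- \frac{97}{9}} - 108\right)^{2} = \left(- \frac{9 \left(\frac{2}{9} + \frac{841}{81}\right)}{97} - 108\right)^{2} = \left(\left(- \frac{9}{97}\right) \frac{859}{81} - 108\right)^{2} = \left(- \frac{859}{873} - 108\right)^{2} = \left(- \frac{95143}{873}\right)^{2} = \frac{9052190449}{762129}$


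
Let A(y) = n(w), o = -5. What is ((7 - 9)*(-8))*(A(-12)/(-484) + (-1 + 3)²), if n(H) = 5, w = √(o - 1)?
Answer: 7724/121 ≈ 63.835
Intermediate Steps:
w = I*√6 (w = √(-5 - 1) = √(-6) = I*√6 ≈ 2.4495*I)
A(y) = 5
((7 - 9)*(-8))*(A(-12)/(-484) + (-1 + 3)²) = ((7 - 9)*(-8))*(5/(-484) + (-1 + 3)²) = (-2*(-8))*(5*(-1/484) + 2²) = 16*(-5/484 + 4) = 16*(1931/484) = 7724/121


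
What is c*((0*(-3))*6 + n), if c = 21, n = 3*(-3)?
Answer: -189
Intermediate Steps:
n = -9
c*((0*(-3))*6 + n) = 21*((0*(-3))*6 - 9) = 21*(0*6 - 9) = 21*(0 - 9) = 21*(-9) = -189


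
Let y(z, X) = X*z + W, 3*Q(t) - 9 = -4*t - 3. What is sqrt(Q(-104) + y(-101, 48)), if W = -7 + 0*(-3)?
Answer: I*sqrt(42429)/3 ≈ 68.661*I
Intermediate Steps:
W = -7 (W = -7 + 0 = -7)
Q(t) = 2 - 4*t/3 (Q(t) = 3 + (-4*t - 3)/3 = 3 + (-3 - 4*t)/3 = 3 + (-1 - 4*t/3) = 2 - 4*t/3)
y(z, X) = -7 + X*z (y(z, X) = X*z - 7 = -7 + X*z)
sqrt(Q(-104) + y(-101, 48)) = sqrt((2 - 4/3*(-104)) + (-7 + 48*(-101))) = sqrt((2 + 416/3) + (-7 - 4848)) = sqrt(422/3 - 4855) = sqrt(-14143/3) = I*sqrt(42429)/3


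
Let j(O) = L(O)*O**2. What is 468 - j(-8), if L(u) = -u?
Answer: -44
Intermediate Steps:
j(O) = -O**3 (j(O) = (-O)*O**2 = -O**3)
468 - j(-8) = 468 - (-1)*(-8)**3 = 468 - (-1)*(-512) = 468 - 1*512 = 468 - 512 = -44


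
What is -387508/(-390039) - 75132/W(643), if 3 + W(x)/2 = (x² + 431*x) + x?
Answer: 126600924851/134801768829 ≈ 0.93916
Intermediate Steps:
W(x) = -6 + 2*x² + 864*x (W(x) = -6 + 2*((x² + 431*x) + x) = -6 + 2*(x² + 432*x) = -6 + (2*x² + 864*x) = -6 + 2*x² + 864*x)
-387508/(-390039) - 75132/W(643) = -387508/(-390039) - 75132/(-6 + 2*643² + 864*643) = -387508*(-1/390039) - 75132/(-6 + 2*413449 + 555552) = 387508/390039 - 75132/(-6 + 826898 + 555552) = 387508/390039 - 75132/1382444 = 387508/390039 - 75132*1/1382444 = 387508/390039 - 18783/345611 = 126600924851/134801768829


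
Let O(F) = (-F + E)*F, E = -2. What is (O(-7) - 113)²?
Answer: 21904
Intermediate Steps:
O(F) = F*(-2 - F) (O(F) = (-F - 2)*F = (-2 - F)*F = F*(-2 - F))
(O(-7) - 113)² = (-1*(-7)*(2 - 7) - 113)² = (-1*(-7)*(-5) - 113)² = (-35 - 113)² = (-148)² = 21904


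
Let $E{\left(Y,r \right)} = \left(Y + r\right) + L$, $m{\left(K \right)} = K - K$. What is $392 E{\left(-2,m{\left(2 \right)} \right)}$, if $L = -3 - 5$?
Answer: $-3920$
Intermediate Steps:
$L = -8$ ($L = -3 - 5 = -8$)
$m{\left(K \right)} = 0$
$E{\left(Y,r \right)} = -8 + Y + r$ ($E{\left(Y,r \right)} = \left(Y + r\right) - 8 = -8 + Y + r$)
$392 E{\left(-2,m{\left(2 \right)} \right)} = 392 \left(-8 - 2 + 0\right) = 392 \left(-10\right) = -3920$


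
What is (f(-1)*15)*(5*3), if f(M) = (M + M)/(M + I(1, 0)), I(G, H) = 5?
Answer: -225/2 ≈ -112.50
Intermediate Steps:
f(M) = 2*M/(5 + M) (f(M) = (M + M)/(M + 5) = (2*M)/(5 + M) = 2*M/(5 + M))
(f(-1)*15)*(5*3) = ((2*(-1)/(5 - 1))*15)*(5*3) = ((2*(-1)/4)*15)*15 = ((2*(-1)*(¼))*15)*15 = -½*15*15 = -15/2*15 = -225/2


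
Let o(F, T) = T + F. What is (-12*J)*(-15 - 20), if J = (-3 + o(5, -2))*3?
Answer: 0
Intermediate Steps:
o(F, T) = F + T
J = 0 (J = (-3 + (5 - 2))*3 = (-3 + 3)*3 = 0*3 = 0)
(-12*J)*(-15 - 20) = (-12*0)*(-15 - 20) = 0*(-35) = 0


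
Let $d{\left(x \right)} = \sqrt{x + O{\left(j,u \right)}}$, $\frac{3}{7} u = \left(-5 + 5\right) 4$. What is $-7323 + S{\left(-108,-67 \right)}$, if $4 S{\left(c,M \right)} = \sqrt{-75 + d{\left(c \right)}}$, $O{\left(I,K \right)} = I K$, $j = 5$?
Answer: $-7323 + \frac{\sqrt{-75 + 6 i \sqrt{3}}}{4} \approx -7322.9 + 2.1702 i$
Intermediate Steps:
$u = 0$ ($u = \frac{7 \left(-5 + 5\right) 4}{3} = \frac{7 \cdot 0 \cdot 4}{3} = \frac{7}{3} \cdot 0 = 0$)
$d{\left(x \right)} = \sqrt{x}$ ($d{\left(x \right)} = \sqrt{x + 5 \cdot 0} = \sqrt{x + 0} = \sqrt{x}$)
$S{\left(c,M \right)} = \frac{\sqrt{-75 + \sqrt{c}}}{4}$
$-7323 + S{\left(-108,-67 \right)} = -7323 + \frac{\sqrt{-75 + \sqrt{-108}}}{4} = -7323 + \frac{\sqrt{-75 + 6 i \sqrt{3}}}{4}$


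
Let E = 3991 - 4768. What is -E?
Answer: 777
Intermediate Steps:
E = -777
-E = -1*(-777) = 777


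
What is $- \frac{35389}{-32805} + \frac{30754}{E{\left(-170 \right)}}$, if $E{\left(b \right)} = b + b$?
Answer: $- \frac{99685271}{1115370} \approx -89.374$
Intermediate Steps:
$E{\left(b \right)} = 2 b$
$- \frac{35389}{-32805} + \frac{30754}{E{\left(-170 \right)}} = - \frac{35389}{-32805} + \frac{30754}{2 \left(-170\right)} = \left(-35389\right) \left(- \frac{1}{32805}\right) + \frac{30754}{-340} = \frac{35389}{32805} + 30754 \left(- \frac{1}{340}\right) = \frac{35389}{32805} - \frac{15377}{170} = - \frac{99685271}{1115370}$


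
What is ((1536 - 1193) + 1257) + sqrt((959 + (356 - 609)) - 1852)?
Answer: 1600 + I*sqrt(1146) ≈ 1600.0 + 33.853*I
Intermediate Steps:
((1536 - 1193) + 1257) + sqrt((959 + (356 - 609)) - 1852) = (343 + 1257) + sqrt((959 - 253) - 1852) = 1600 + sqrt(706 - 1852) = 1600 + sqrt(-1146) = 1600 + I*sqrt(1146)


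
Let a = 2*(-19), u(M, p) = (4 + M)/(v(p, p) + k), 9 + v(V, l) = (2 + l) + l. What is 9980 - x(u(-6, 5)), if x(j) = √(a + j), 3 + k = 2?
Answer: 9980 - I*√39 ≈ 9980.0 - 6.245*I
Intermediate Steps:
v(V, l) = -7 + 2*l (v(V, l) = -9 + ((2 + l) + l) = -9 + (2 + 2*l) = -7 + 2*l)
k = -1 (k = -3 + 2 = -1)
u(M, p) = (4 + M)/(-8 + 2*p) (u(M, p) = (4 + M)/((-7 + 2*p) - 1) = (4 + M)/(-8 + 2*p))
a = -38
x(j) = √(-38 + j)
9980 - x(u(-6, 5)) = 9980 - √(-38 + (4 - 6)/(2*(-4 + 5))) = 9980 - √(-38 + (½)*(-2)/1) = 9980 - √(-38 + (½)*1*(-2)) = 9980 - √(-38 - 1) = 9980 - √(-39) = 9980 - I*√39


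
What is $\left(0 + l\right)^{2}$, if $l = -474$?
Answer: $224676$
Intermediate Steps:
$\left(0 + l\right)^{2} = \left(0 - 474\right)^{2} = \left(-474\right)^{2} = 224676$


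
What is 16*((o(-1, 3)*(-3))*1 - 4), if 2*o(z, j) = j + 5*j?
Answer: -496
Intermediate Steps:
o(z, j) = 3*j (o(z, j) = (j + 5*j)/2 = (6*j)/2 = 3*j)
16*((o(-1, 3)*(-3))*1 - 4) = 16*(((3*3)*(-3))*1 - 4) = 16*((9*(-3))*1 - 4) = 16*(-27*1 - 4) = 16*(-27 - 4) = 16*(-31) = -496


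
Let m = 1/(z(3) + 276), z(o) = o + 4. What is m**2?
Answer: 1/80089 ≈ 1.2486e-5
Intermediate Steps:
z(o) = 4 + o
m = 1/283 (m = 1/((4 + 3) + 276) = 1/(7 + 276) = 1/283 ≈ 0.0035336)
m**2 = (1/283)**2 = 1/80089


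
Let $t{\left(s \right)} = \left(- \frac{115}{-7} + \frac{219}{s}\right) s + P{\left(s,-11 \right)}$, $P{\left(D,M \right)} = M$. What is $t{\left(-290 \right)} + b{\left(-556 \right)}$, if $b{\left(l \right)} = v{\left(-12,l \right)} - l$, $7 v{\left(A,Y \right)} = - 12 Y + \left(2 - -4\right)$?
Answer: $- \frac{21324}{7} \approx -3046.3$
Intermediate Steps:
$t{\left(s \right)} = -11 + s \left(\frac{115}{7} + \frac{219}{s}\right)$ ($t{\left(s \right)} = \left(- \frac{115}{-7} + \frac{219}{s}\right) s - 11 = \left(\left(-115\right) \left(- \frac{1}{7}\right) + \frac{219}{s}\right) s - 11 = \left(\frac{115}{7} + \frac{219}{s}\right) s - 11 = s \left(\frac{115}{7} + \frac{219}{s}\right) - 11 = -11 + s \left(\frac{115}{7} + \frac{219}{s}\right)$)
$v{\left(A,Y \right)} = \frac{6}{7} - \frac{12 Y}{7}$ ($v{\left(A,Y \right)} = \frac{- 12 Y + \left(2 - -4\right)}{7} = \frac{- 12 Y + \left(2 + 4\right)}{7} = \frac{- 12 Y + 6}{7} = \frac{6 - 12 Y}{7} = \frac{6}{7} - \frac{12 Y}{7}$)
$b{\left(l \right)} = \frac{6}{7} - \frac{19 l}{7}$ ($b{\left(l \right)} = \left(\frac{6}{7} - \frac{12 l}{7}\right) - l = \frac{6}{7} - \frac{19 l}{7}$)
$t{\left(-290 \right)} + b{\left(-556 \right)} = \left(208 + \frac{115}{7} \left(-290\right)\right) + \left(\frac{6}{7} - - \frac{10564}{7}\right) = \left(208 - \frac{33350}{7}\right) + \left(\frac{6}{7} + \frac{10564}{7}\right) = - \frac{31894}{7} + 1510 = - \frac{21324}{7}$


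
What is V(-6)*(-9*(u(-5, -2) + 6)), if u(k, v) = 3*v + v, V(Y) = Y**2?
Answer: 648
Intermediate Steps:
u(k, v) = 4*v
V(-6)*(-9*(u(-5, -2) + 6)) = (-6)**2*(-9*(4*(-2) + 6)) = 36*(-9*(-8 + 6)) = 36*(-9*(-2)) = 36*18 = 648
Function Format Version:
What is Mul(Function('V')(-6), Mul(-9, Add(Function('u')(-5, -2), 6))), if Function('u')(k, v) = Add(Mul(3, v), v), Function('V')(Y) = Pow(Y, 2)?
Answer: 648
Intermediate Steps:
Function('u')(k, v) = Mul(4, v)
Mul(Function('V')(-6), Mul(-9, Add(Function('u')(-5, -2), 6))) = Mul(Pow(-6, 2), Mul(-9, Add(Mul(4, -2), 6))) = Mul(36, Mul(-9, Add(-8, 6))) = Mul(36, Mul(-9, -2)) = Mul(36, 18) = 648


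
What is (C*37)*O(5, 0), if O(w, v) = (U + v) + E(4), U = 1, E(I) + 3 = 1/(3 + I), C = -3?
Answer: 1443/7 ≈ 206.14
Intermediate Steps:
E(I) = -3 + 1/(3 + I)
O(w, v) = -13/7 + v (O(w, v) = (1 + v) + (-8 - 3*4)/(3 + 4) = (1 + v) + (-8 - 12)/7 = (1 + v) + (⅐)*(-20) = (1 + v) - 20/7 = -13/7 + v)
(C*37)*O(5, 0) = (-3*37)*(-13/7 + 0) = -111*(-13/7) = 1443/7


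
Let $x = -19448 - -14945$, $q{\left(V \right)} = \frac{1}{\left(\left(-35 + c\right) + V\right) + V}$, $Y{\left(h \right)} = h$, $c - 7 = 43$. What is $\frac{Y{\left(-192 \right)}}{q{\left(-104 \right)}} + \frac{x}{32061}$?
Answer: $\frac{396015971}{10687} \approx 37056.0$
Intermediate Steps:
$c = 50$ ($c = 7 + 43 = 50$)
$q{\left(V \right)} = \frac{1}{15 + 2 V}$ ($q{\left(V \right)} = \frac{1}{\left(\left(-35 + 50\right) + V\right) + V} = \frac{1}{\left(15 + V\right) + V} = \frac{1}{15 + 2 V}$)
$x = -4503$ ($x = -19448 + 14945 = -4503$)
$\frac{Y{\left(-192 \right)}}{q{\left(-104 \right)}} + \frac{x}{32061} = - \frac{192}{\frac{1}{15 + 2 \left(-104\right)}} - \frac{4503}{32061} = - \frac{192}{\frac{1}{15 - 208}} - \frac{1501}{10687} = - \frac{192}{\frac{1}{-193}} - \frac{1501}{10687} = - \frac{192}{- \frac{1}{193}} - \frac{1501}{10687} = \left(-192\right) \left(-193\right) - \frac{1501}{10687} = 37056 - \frac{1501}{10687} = \frac{396015971}{10687}$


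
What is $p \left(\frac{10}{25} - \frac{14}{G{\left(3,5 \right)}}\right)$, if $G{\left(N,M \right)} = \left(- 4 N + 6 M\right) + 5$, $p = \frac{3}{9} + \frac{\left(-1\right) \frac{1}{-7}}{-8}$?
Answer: $- \frac{53}{805} \approx -0.065838$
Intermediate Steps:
$p = \frac{53}{168}$ ($p = 3 \cdot \frac{1}{9} + \left(-1\right) \left(- \frac{1}{7}\right) \left(- \frac{1}{8}\right) = \frac{1}{3} + \frac{1}{7} \left(- \frac{1}{8}\right) = \frac{1}{3} - \frac{1}{56} = \frac{53}{168} \approx 0.31548$)
$G{\left(N,M \right)} = 5 - 4 N + 6 M$
$p \left(\frac{10}{25} - \frac{14}{G{\left(3,5 \right)}}\right) = \frac{53 \left(\frac{10}{25} - \frac{14}{5 - 12 + 6 \cdot 5}\right)}{168} = \frac{53 \left(10 \cdot \frac{1}{25} - \frac{14}{5 - 12 + 30}\right)}{168} = \frac{53 \left(\frac{2}{5} - \frac{14}{23}\right)}{168} = \frac{53}{168} \left(- \frac{24}{115}\right) = - \frac{53}{805}$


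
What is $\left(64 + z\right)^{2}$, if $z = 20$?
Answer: $7056$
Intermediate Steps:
$\left(64 + z\right)^{2} = \left(64 + 20\right)^{2} = 84^{2} = 7056$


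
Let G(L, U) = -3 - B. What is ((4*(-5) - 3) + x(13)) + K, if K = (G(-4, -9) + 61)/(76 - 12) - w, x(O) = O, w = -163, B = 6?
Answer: 2461/16 ≈ 153.81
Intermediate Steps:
G(L, U) = -9 (G(L, U) = -3 - 1*6 = -3 - 6 = -9)
K = 2621/16 (K = (-9 + 61)/(76 - 12) - 1*(-163) = 52/64 + 163 = 52*(1/64) + 163 = 13/16 + 163 = 2621/16 ≈ 163.81)
((4*(-5) - 3) + x(13)) + K = ((4*(-5) - 3) + 13) + 2621/16 = ((-20 - 3) + 13) + 2621/16 = (-23 + 13) + 2621/16 = -10 + 2621/16 = 2461/16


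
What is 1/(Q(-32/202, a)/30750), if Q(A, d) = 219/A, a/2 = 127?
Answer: -164000/7373 ≈ -22.243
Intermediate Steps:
a = 254 (a = 2*127 = 254)
1/(Q(-32/202, a)/30750) = 1/((219/((-32/202)))/30750) = 1/((219/((-32*1/202)))*(1/30750)) = 1/((219/(-16/101))*(1/30750)) = 1/((219*(-101/16))*(1/30750)) = 1/(-22119/16*1/30750) = 1/(-7373/164000) = -164000/7373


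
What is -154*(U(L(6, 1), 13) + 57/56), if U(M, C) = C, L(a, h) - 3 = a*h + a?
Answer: -8635/4 ≈ -2158.8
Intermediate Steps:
L(a, h) = 3 + a + a*h (L(a, h) = 3 + (a*h + a) = 3 + (a + a*h) = 3 + a + a*h)
-154*(U(L(6, 1), 13) + 57/56) = -154*(13 + 57/56) = -154*785/56 = -8635/4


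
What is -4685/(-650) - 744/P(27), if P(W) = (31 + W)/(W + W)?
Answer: -2584267/3770 ≈ -685.48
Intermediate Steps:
P(W) = (31 + W)/(2*W) (P(W) = (31 + W)/((2*W)) = (31 + W)*(1/(2*W)) = (31 + W)/(2*W))
-4685/(-650) - 744/P(27) = -4685/(-650) - 744*54/(31 + 27) = -4685*(-1/650) - 744/((½)*(1/27)*58) = 937/130 - 744/29/27 = 937/130 - 744*27/29 = 937/130 - 20088/29 = -2584267/3770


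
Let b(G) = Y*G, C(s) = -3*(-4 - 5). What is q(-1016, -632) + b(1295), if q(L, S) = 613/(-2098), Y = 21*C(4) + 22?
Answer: 1600259377/2098 ≈ 7.6276e+5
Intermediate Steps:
C(s) = 27 (C(s) = -3*(-9) = 27)
Y = 589 (Y = 21*27 + 22 = 567 + 22 = 589)
q(L, S) = -613/2098 (q(L, S) = 613*(-1/2098) = -613/2098)
b(G) = 589*G
q(-1016, -632) + b(1295) = -613/2098 + 589*1295 = -613/2098 + 762755 = 1600259377/2098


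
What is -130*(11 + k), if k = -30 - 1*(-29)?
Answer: -1300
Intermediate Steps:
k = -1 (k = -30 + 29 = -1)
-130*(11 + k) = -130*(11 - 1) = -130*10 = -1300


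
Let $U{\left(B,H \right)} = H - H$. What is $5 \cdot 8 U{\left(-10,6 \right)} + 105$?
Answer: $105$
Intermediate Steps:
$U{\left(B,H \right)} = 0$
$5 \cdot 8 U{\left(-10,6 \right)} + 105 = 5 \cdot 8 \cdot 0 + 105 = 40 \cdot 0 + 105 = 0 + 105 = 105$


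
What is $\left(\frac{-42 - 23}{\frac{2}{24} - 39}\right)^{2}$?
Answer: $\frac{608400}{218089} \approx 2.7897$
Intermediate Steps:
$\left(\frac{-42 - 23}{\frac{2}{24} - 39}\right)^{2} = \left(- \frac{65}{2 \cdot \frac{1}{24} - 39}\right)^{2} = \left(- \frac{65}{\frac{1}{12} - 39}\right)^{2} = \left(- \frac{65}{- \frac{467}{12}}\right)^{2} = \left(\left(-65\right) \left(- \frac{12}{467}\right)\right)^{2} = \left(\frac{780}{467}\right)^{2} = \frac{608400}{218089}$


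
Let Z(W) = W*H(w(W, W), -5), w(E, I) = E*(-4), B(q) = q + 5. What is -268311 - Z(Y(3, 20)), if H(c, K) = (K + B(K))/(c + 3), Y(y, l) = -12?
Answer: -4561307/17 ≈ -2.6831e+5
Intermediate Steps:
B(q) = 5 + q
w(E, I) = -4*E
H(c, K) = (5 + 2*K)/(3 + c) (H(c, K) = (K + (5 + K))/(c + 3) = (5 + 2*K)/(3 + c))
Z(W) = -5*W/(3 - 4*W) (Z(W) = W*((5 + 2*(-5))/(3 - 4*W)) = W*((5 - 10)/(3 - 4*W)) = W*(-5/(3 - 4*W)) = -5*W/(3 - 4*W))
-268311 - Z(Y(3, 20)) = -268311 - 5*(-12)/(-3 + 4*(-12)) = -268311 - 5*(-12)/(-3 - 48) = -268311 - 5*(-12)/(-51) = -268311 - 5*(-12)*(-1)/51 = -268311 - 1*20/17 = -268311 - 20/17 = -4561307/17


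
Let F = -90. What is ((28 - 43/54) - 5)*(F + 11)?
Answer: -94721/54 ≈ -1754.1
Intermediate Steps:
((28 - 43/54) - 5)*(F + 11) = ((28 - 43/54) - 5)*(-90 + 11) = ((28 - 43*1/54) - 5)*(-79) = ((28 - 43/54) - 5)*(-79) = (1469/54 - 5)*(-79) = (1199/54)*(-79) = -94721/54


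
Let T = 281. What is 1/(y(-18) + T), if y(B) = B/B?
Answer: 1/282 ≈ 0.0035461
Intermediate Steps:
y(B) = 1
1/(y(-18) + T) = 1/(1 + 281) = 1/282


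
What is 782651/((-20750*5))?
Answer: -782651/103750 ≈ -7.5436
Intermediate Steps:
782651/((-20750*5)) = 782651/(-103750) = 782651*(-1/103750) = -782651/103750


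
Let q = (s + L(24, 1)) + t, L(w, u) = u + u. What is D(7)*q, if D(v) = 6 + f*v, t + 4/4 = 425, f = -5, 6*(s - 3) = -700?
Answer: -27173/3 ≈ -9057.7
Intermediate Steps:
s = -341/3 (s = 3 + (1/6)*(-700) = 3 - 350/3 = -341/3 ≈ -113.67)
L(w, u) = 2*u
t = 424 (t = -1 + 425 = 424)
D(v) = 6 - 5*v
q = 937/3 (q = (-341/3 + 2*1) + 424 = (-341/3 + 2) + 424 = -335/3 + 424 = 937/3 ≈ 312.33)
D(7)*q = (6 - 5*7)*(937/3) = (6 - 35)*(937/3) = -29*937/3 = -27173/3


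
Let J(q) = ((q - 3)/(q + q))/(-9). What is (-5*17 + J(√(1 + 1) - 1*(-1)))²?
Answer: 1176587/162 - 767*√2/27 ≈ 7222.7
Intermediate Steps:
J(q) = -(-3 + q)/(18*q) (J(q) = ((-3 + q)/((2*q)))*(-⅑) = ((-3 + q)*(1/(2*q)))*(-⅑) = ((-3 + q)/(2*q))*(-⅑) = -(-3 + q)/(18*q))
(-5*17 + J(√(1 + 1) - 1*(-1)))² = (-5*17 + (3 - (√(1 + 1) - 1*(-1)))/(18*(√(1 + 1) - 1*(-1))))² = (-85 + (3 - (√2 + 1))/(18*(√2 + 1)))² = (-85 + (3 - (1 + √2))/(18*(1 + √2)))² = (-85 + (3 + (-1 - √2))/(18*(1 + √2)))² = (-85 + (2 - √2)/(18*(1 + √2)))²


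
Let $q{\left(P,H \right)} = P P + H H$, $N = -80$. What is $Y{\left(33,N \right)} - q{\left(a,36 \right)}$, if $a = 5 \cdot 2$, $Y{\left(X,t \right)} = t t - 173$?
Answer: $4831$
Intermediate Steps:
$Y{\left(X,t \right)} = -173 + t^{2}$ ($Y{\left(X,t \right)} = t^{2} - 173 = -173 + t^{2}$)
$a = 10$
$q{\left(P,H \right)} = H^{2} + P^{2}$ ($q{\left(P,H \right)} = P^{2} + H^{2} = H^{2} + P^{2}$)
$Y{\left(33,N \right)} - q{\left(a,36 \right)} = \left(-173 + \left(-80\right)^{2}\right) - \left(36^{2} + 10^{2}\right) = \left(-173 + 6400\right) - \left(1296 + 100\right) = 6227 - 1396 = 4831$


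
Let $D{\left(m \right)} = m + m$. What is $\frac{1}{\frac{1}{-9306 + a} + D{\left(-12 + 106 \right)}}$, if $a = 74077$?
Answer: $\frac{64771}{12176949} \approx 0.0053191$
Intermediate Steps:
$D{\left(m \right)} = 2 m$
$\frac{1}{\frac{1}{-9306 + a} + D{\left(-12 + 106 \right)}} = \frac{1}{\frac{1}{-9306 + 74077} + 2 \left(-12 + 106\right)} = \frac{1}{\frac{1}{64771} + 2 \cdot 94} = \frac{1}{\frac{1}{64771} + 188} = \frac{1}{\frac{12176949}{64771}} = \frac{64771}{12176949}$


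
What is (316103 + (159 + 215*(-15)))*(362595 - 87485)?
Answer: 86119609070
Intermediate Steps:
(316103 + (159 + 215*(-15)))*(362595 - 87485) = (316103 + (159 - 3225))*275110 = (316103 - 3066)*275110 = 313037*275110 = 86119609070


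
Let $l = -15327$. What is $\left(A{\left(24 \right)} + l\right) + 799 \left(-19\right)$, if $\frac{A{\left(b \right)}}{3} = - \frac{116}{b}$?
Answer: $- \frac{61045}{2} \approx -30523.0$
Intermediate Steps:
$A{\left(b \right)} = - \frac{348}{b}$ ($A{\left(b \right)} = 3 \left(- \frac{116}{b}\right) = - \frac{348}{b}$)
$\left(A{\left(24 \right)} + l\right) + 799 \left(-19\right) = \left(- \frac{348}{24} - 15327\right) + 799 \left(-19\right) = \left(\left(-348\right) \frac{1}{24} - 15327\right) - 15181 = \left(- \frac{29}{2} - 15327\right) - 15181 = - \frac{30683}{2} - 15181 = - \frac{61045}{2}$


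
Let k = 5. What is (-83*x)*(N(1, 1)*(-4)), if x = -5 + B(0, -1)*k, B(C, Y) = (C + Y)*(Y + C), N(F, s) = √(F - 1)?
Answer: 0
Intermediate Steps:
N(F, s) = √(-1 + F)
B(C, Y) = (C + Y)² (B(C, Y) = (C + Y)*(C + Y) = (C + Y)²)
x = 0 (x = -5 + (0 - 1)²*5 = -5 + (-1)²*5 = -5 + 1*5 = -5 + 5 = 0)
(-83*x)*(N(1, 1)*(-4)) = (-83*0)*(√(-1 + 1)*(-4)) = 0*(√0*(-4)) = 0*(0*(-4)) = 0*0 = 0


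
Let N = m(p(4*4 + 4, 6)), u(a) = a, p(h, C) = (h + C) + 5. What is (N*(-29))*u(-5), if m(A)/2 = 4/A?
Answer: 1160/31 ≈ 37.419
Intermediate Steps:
p(h, C) = 5 + C + h (p(h, C) = (C + h) + 5 = 5 + C + h)
m(A) = 8/A (m(A) = 2*(4/A) = 8/A)
N = 8/31 (N = 8/(5 + 6 + (4*4 + 4)) = 8/(5 + 6 + (16 + 4)) = 8/(5 + 6 + 20) = 8/31 ≈ 0.25806)
(N*(-29))*u(-5) = ((8/31)*(-29))*(-5) = -232/31*(-5) = 1160/31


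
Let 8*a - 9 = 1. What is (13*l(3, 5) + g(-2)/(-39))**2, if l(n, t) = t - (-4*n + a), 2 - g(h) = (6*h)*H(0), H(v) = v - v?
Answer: 1019716489/24336 ≈ 41902.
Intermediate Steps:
a = 5/4 (a = 9/8 + (1/8)*1 = 9/8 + 1/8 = 5/4 ≈ 1.2500)
H(v) = 0
g(h) = 2 (g(h) = 2 - 6*h*0 = 2 - 1*0 = 2 + 0 = 2)
l(n, t) = -5/4 + t + 4*n (l(n, t) = t - (-4*n + 5/4) = t - (5/4 - 4*n) = t + (-5/4 + 4*n) = -5/4 + t + 4*n)
(13*l(3, 5) + g(-2)/(-39))**2 = (13*(-5/4 + 5 + 4*3) + 2/(-39))**2 = (13*(-5/4 + 5 + 12) + 2*(-1/39))**2 = (13*(63/4) - 2/39)**2 = (819/4 - 2/39)**2 = (31933/156)**2 = 1019716489/24336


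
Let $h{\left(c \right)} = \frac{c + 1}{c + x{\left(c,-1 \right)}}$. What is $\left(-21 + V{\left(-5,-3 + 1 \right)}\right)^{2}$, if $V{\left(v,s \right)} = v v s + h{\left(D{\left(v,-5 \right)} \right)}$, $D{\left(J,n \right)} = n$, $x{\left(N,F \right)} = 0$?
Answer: $\frac{123201}{25} \approx 4928.0$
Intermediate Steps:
$h{\left(c \right)} = \frac{1 + c}{c}$ ($h{\left(c \right)} = \frac{c + 1}{c + 0} = \frac{1 + c}{c}$)
$V{\left(v,s \right)} = \frac{4}{5} + s v^{2}$ ($V{\left(v,s \right)} = v v s + \frac{1 - 5}{-5} = v^{2} s - - \frac{4}{5} = s v^{2} + \frac{4}{5} = \frac{4}{5} + s v^{2}$)
$\left(-21 + V{\left(-5,-3 + 1 \right)}\right)^{2} = \left(-21 + \left(\frac{4}{5} + \left(-3 + 1\right) \left(-5\right)^{2}\right)\right)^{2} = \left(-21 + \left(\frac{4}{5} - 50\right)\right)^{2} = \left(-21 - \frac{246}{5}\right)^{2} = \left(- \frac{351}{5}\right)^{2} = \frac{123201}{25}$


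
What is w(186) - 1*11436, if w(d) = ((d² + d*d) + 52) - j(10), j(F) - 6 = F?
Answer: 57792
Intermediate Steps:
j(F) = 6 + F
w(d) = 36 + 2*d² (w(d) = ((d² + d*d) + 52) - (6 + 10) = ((d² + d²) + 52) - 1*16 = (2*d² + 52) - 16 = (52 + 2*d²) - 16 = 36 + 2*d²)
w(186) - 1*11436 = (36 + 2*186²) - 1*11436 = (36 + 2*34596) - 11436 = (36 + 69192) - 11436 = 69228 - 11436 = 57792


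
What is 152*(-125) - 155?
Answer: -19155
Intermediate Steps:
152*(-125) - 155 = -19000 - 155 = -19155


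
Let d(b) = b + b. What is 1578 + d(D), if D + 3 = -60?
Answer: 1452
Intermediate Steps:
D = -63 (D = -3 - 60 = -63)
d(b) = 2*b
1578 + d(D) = 1578 + 2*(-63) = 1578 - 126 = 1452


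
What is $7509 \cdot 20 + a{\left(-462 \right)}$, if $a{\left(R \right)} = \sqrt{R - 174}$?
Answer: $150180 + 2 i \sqrt{159} \approx 1.5018 \cdot 10^{5} + 25.219 i$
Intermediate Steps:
$a{\left(R \right)} = \sqrt{-174 + R}$
$7509 \cdot 20 + a{\left(-462 \right)} = 7509 \cdot 20 + \sqrt{-174 - 462} = 150180 + \sqrt{-636} = 150180 + 2 i \sqrt{159}$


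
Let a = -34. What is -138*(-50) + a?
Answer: 6866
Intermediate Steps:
-138*(-50) + a = -138*(-50) - 34 = 6900 - 34 = 6866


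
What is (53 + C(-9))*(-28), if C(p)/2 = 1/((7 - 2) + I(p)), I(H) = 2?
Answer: -1492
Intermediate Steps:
C(p) = 2/7 (C(p) = 2/((7 - 2) + 2) = 2/(5 + 2) = 2/7)
(53 + C(-9))*(-28) = (53 + 2/7)*(-28) = (373/7)*(-28) = -1492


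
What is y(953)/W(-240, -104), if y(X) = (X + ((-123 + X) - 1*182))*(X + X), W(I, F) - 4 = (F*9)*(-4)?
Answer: 1525753/1874 ≈ 814.17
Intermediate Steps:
W(I, F) = 4 - 36*F (W(I, F) = 4 + (F*9)*(-4) = 4 + (9*F)*(-4) = 4 - 36*F)
y(X) = 2*X*(-305 + 2*X) (y(X) = (X + ((-123 + X) - 182))*(2*X) = (X + (-305 + X))*(2*X) = (-305 + 2*X)*(2*X) = 2*X*(-305 + 2*X))
y(953)/W(-240, -104) = (2*953*(-305 + 2*953))/(4 - 36*(-104)) = (2*953*(-305 + 1906))/(4 + 3744) = (2*953*1601)/3748 = 3051506*(1/3748) = 1525753/1874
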